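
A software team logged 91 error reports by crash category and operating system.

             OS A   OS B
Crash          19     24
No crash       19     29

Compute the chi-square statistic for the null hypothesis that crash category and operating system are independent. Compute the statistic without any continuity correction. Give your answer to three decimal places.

0.198

Row totals: 43, 48. Column totals: 38, 53. Grand total N = 91.
Expected counts (row total × column total / N):
  Crash, OS A: 43×38/91 = 17.9560
  Crash, OS B: 43×53/91 = 25.0440
  No crash, OS A: 48×38/91 = 20.0440
  No crash, OS B: 48×53/91 = 27.9560
Contributions (O − E)²/E:
  (19 − 17.9560)²/17.9560 = 0.0607
  (24 − 25.0440)²/25.0440 = 0.0435
  (19 − 20.0440)²/20.0440 = 0.0544
  (29 − 27.9560)²/27.9560 = 0.0390
χ² = 0.0607 + 0.0435 + 0.0544 + 0.0390 = 0.198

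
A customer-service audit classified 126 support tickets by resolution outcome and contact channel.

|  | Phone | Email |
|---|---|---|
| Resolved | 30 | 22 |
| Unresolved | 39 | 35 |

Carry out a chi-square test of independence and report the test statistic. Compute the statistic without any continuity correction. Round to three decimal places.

0.307

Row totals: 52, 74. Column totals: 69, 57. Grand total N = 126.
Expected counts (row total × column total / N):
  Resolved, Phone: 52×69/126 = 28.4762
  Resolved, Email: 52×57/126 = 23.5238
  Unresolved, Phone: 74×69/126 = 40.5238
  Unresolved, Email: 74×57/126 = 33.4762
Contributions (O − E)²/E:
  (30 − 28.4762)²/28.4762 = 0.0815
  (22 − 23.5238)²/23.5238 = 0.0987
  (39 − 40.5238)²/40.5238 = 0.0573
  (35 − 33.4762)²/33.4762 = 0.0694
χ² = 0.0815 + 0.0987 + 0.0573 + 0.0694 = 0.307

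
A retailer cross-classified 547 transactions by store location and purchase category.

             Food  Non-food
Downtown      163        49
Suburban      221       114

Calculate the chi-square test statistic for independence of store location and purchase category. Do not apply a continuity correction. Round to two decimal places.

Row totals: 212, 335. Column totals: 384, 163. Grand total N = 547.
Expected counts (row total × column total / N):
  Downtown, Food: 212×384/547 = 148.826
  Downtown, Non-food: 212×163/547 = 63.174
  Suburban, Food: 335×384/547 = 235.174
  Suburban, Non-food: 335×163/547 = 99.826
Contributions (O − E)²/E:
  (163 − 148.826)²/148.826 = 1.3499
  (49 − 63.174)²/63.174 = 3.1801
  (221 − 235.174)²/235.174 = 0.8543
  (114 − 99.826)²/99.826 = 2.0125
χ² = 1.3499 + 3.1801 + 0.8543 + 2.0125 = 7.40

7.40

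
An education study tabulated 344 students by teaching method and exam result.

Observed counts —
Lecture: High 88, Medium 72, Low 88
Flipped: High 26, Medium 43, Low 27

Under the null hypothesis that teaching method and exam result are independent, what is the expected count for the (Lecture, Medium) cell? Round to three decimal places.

Row total (Lecture) = 248; column total (Medium) = 115; grand total N = 344.
Expected count = (row total × column total) / N = 248 × 115 / 344 = 82.907.

82.907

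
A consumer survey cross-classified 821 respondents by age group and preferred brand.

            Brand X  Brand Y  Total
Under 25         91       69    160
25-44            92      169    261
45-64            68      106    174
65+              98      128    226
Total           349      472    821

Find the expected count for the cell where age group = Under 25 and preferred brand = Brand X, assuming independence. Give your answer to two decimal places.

68.01

Row total (Under 25) = 160; column total (Brand X) = 349; grand total N = 821.
Expected count = (row total × column total) / N = 160 × 349 / 821 = 68.01.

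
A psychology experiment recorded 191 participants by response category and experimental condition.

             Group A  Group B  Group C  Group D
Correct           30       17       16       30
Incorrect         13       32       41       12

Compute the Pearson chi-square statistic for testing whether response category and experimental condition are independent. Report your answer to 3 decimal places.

29.882

Row totals: 93, 98. Column totals: 43, 49, 57, 42. Grand total N = 191.
Expected counts (row total × column total / N):
  Correct, Group A: 93×43/191 = 20.93717
  Correct, Group B: 93×49/191 = 23.85864
  Correct, Group C: 93×57/191 = 27.75393
  Correct, Group D: 93×42/191 = 20.45026
  Incorrect, Group A: 98×43/191 = 22.06283
  Incorrect, Group B: 98×49/191 = 25.14136
  Incorrect, Group C: 98×57/191 = 29.24607
  Incorrect, Group D: 98×42/191 = 21.54974
Contributions (O − E)²/E:
  (30 − 20.93717)²/20.93717 = 3.9229
  (17 − 23.85864)²/23.85864 = 1.9717
  (16 − 27.75393)²/27.75393 = 4.9778
  (30 − 20.45026)²/20.45026 = 4.4595
  (13 − 22.06283)²/22.06283 = 3.7228
  (32 − 25.14136)²/25.14136 = 1.8711
  (41 − 29.24607)²/29.24607 = 4.7239
  (12 − 21.54974)²/21.54974 = 4.2320
χ² = 3.9229 + 1.9717 + 4.9778 + 4.4595 + 3.7228 + 1.8711 + 4.7239 + 4.2320 = 29.882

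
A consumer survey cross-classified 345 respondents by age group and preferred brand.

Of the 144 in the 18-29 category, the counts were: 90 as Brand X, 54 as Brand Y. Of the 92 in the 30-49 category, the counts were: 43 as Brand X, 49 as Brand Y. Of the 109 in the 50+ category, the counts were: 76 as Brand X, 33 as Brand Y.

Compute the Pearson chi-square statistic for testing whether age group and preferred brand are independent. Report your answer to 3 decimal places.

11.420

Row totals: 144, 92, 109. Column totals: 209, 136. Grand total N = 345.
Expected counts (row total × column total / N):
  18-29, Brand X: 144×209/345 = 87.2348
  18-29, Brand Y: 144×136/345 = 56.7652
  30-49, Brand X: 92×209/345 = 55.7333
  30-49, Brand Y: 92×136/345 = 36.2667
  50+, Brand X: 109×209/345 = 66.0319
  50+, Brand Y: 109×136/345 = 42.9681
Contributions (O − E)²/E:
  (90 − 87.2348)²/87.2348 = 0.0877
  (54 − 56.7652)²/56.7652 = 0.1347
  (43 − 55.7333)²/55.7333 = 2.9092
  (49 − 36.2667)²/36.2667 = 4.4707
  (76 − 66.0319)²/66.0319 = 1.5048
  (33 − 42.9681)²/42.9681 = 2.3125
χ² = 0.0877 + 0.1347 + 2.9092 + 4.4707 + 1.5048 + 2.3125 = 11.420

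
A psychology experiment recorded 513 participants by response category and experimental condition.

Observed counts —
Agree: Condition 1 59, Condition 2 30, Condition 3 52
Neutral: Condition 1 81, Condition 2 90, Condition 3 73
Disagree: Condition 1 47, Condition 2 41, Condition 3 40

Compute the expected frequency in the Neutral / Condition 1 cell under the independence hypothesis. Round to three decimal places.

88.943

Row total (Neutral) = 244; column total (Condition 1) = 187; grand total N = 513.
Expected count = (row total × column total) / N = 244 × 187 / 513 = 88.943.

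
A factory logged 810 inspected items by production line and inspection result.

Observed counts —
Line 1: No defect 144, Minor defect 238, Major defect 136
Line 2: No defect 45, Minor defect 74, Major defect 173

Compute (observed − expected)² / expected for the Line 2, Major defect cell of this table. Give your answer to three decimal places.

34.073

Row total (Line 2) = 292; column total (Major defect) = 309; N = 810.
Expected count E = 292 × 309 / 810 = 111.3926.
Contribution = (O − E)²/E = (173 − 111.3926)² / 111.3926 = 34.073.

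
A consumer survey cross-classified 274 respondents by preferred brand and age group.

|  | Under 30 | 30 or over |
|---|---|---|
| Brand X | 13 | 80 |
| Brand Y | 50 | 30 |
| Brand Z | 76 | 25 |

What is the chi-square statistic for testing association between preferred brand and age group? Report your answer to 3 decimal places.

Row totals: 93, 80, 101. Column totals: 139, 135. Grand total N = 274.
Expected counts (row total × column total / N):
  Brand X, Under 30: 93×139/274 = 47.1788
  Brand X, 30 or over: 93×135/274 = 45.8212
  Brand Y, Under 30: 80×139/274 = 40.5839
  Brand Y, 30 or over: 80×135/274 = 39.4161
  Brand Z, Under 30: 101×139/274 = 51.2372
  Brand Z, 30 or over: 101×135/274 = 49.7628
Contributions (O − E)²/E:
  (13 − 47.1788)²/47.1788 = 24.7609
  (80 − 45.8212)²/45.8212 = 25.4945
  (50 − 40.5839)²/40.5839 = 2.1847
  (30 − 39.4161)²/39.4161 = 2.2494
  (76 − 51.2372)²/51.2372 = 11.9678
  (25 − 49.7628)²/49.7628 = 12.3224
χ² = 24.7609 + 25.4945 + 2.1847 + 2.2494 + 11.9678 + 12.3224 = 78.980

78.980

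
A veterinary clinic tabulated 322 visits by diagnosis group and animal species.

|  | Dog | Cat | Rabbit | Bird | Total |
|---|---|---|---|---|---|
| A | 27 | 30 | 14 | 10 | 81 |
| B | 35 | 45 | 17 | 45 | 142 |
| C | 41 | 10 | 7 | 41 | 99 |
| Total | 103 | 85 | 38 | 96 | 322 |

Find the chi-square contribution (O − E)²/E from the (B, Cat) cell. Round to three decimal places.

Row total (B) = 142; column total (Cat) = 85; N = 322.
Expected count E = 142 × 85 / 322 = 37.4845.
Contribution = (O − E)²/E = (45 − 37.4845)² / 37.4845 = 1.507.

1.507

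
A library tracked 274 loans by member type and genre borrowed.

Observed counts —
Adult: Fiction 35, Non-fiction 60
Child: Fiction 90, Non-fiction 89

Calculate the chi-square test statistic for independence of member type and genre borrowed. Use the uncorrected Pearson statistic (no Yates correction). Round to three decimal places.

Row totals: 95, 179. Column totals: 125, 149. Grand total N = 274.
Expected counts (row total × column total / N):
  Adult, Fiction: 95×125/274 = 43.3394
  Adult, Non-fiction: 95×149/274 = 51.6606
  Child, Fiction: 179×125/274 = 81.6606
  Child, Non-fiction: 179×149/274 = 97.3394
Contributions (O − E)²/E:
  (35 − 43.3394)²/43.3394 = 1.6047
  (60 − 51.6606)²/51.6606 = 1.3462
  (90 − 81.6606)²/81.6606 = 0.8516
  (89 − 97.3394)²/97.3394 = 0.7145
χ² = 1.6047 + 1.3462 + 0.8516 + 0.7145 = 4.517

4.517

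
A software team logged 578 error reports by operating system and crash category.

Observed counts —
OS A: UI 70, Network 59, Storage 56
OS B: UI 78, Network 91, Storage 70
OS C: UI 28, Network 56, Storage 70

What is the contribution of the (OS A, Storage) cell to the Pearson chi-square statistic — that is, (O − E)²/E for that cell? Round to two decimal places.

0.72

Row total (OS A) = 185; column total (Storage) = 196; N = 578.
Expected count E = 185 × 196 / 578 = 62.734.
Contribution = (O − E)²/E = (56 − 62.734)² / 62.734 = 0.72.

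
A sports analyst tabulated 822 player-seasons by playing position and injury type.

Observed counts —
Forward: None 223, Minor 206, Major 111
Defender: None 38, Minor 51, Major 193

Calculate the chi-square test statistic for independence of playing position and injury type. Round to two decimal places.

Row totals: 540, 282. Column totals: 261, 257, 304. Grand total N = 822.
Expected counts (row total × column total / N):
  Forward, None: 540×261/822 = 171.460
  Forward, Minor: 540×257/822 = 168.832
  Forward, Major: 540×304/822 = 199.708
  Defender, None: 282×261/822 = 89.540
  Defender, Minor: 282×257/822 = 88.168
  Defender, Major: 282×304/822 = 104.292
Contributions (O − E)²/E:
  (223 − 171.460)²/171.460 = 15.4927
  (206 − 168.832)²/168.832 = 8.1825
  (111 − 199.708)²/199.708 = 39.4031
  (38 − 89.540)²/89.540 = 29.6669
  (51 − 88.168)²/88.168 = 15.6685
  (193 − 104.292)²/104.292 = 75.4527
χ² = 15.4927 + 8.1825 + 39.4031 + 29.6669 + 15.6685 + 75.4527 = 183.87

183.87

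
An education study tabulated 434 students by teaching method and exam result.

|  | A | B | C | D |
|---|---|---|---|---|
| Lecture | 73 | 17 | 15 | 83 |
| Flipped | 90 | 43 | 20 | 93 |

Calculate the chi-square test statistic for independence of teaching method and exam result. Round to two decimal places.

6.69

Row totals: 188, 246. Column totals: 163, 60, 35, 176. Grand total N = 434.
Expected counts (row total × column total / N):
  Lecture, A: 188×163/434 = 70.608
  Lecture, B: 188×60/434 = 25.991
  Lecture, C: 188×35/434 = 15.161
  Lecture, D: 188×176/434 = 76.240
  Flipped, A: 246×163/434 = 92.392
  Flipped, B: 246×60/434 = 34.009
  Flipped, C: 246×35/434 = 19.839
  Flipped, D: 246×176/434 = 99.760
Contributions (O − E)²/E:
  (73 − 70.608)²/70.608 = 0.0810
  (17 − 25.991)²/25.991 = 3.1102
  (15 − 15.161)²/15.161 = 0.0017
  (83 − 76.240)²/76.240 = 0.5994
  (90 − 92.392)²/92.392 = 0.0619
  (43 − 34.009)²/34.009 = 2.3770
  (20 − 19.839)²/19.839 = 0.0013
  (93 − 99.760)²/99.760 = 0.4581
χ² = 0.0810 + 3.1102 + 0.0017 + 0.5994 + 0.0619 + 2.3770 + 0.0013 + 0.4581 = 6.69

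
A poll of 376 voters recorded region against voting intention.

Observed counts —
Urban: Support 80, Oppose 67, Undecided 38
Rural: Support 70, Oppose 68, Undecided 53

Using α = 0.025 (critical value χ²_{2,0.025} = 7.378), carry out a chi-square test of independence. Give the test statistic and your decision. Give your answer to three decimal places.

3.052; fail to reject H₀

Row totals: 185, 191. Column totals: 150, 135, 91. Grand total N = 376.
Expected counts (row total × column total / N):
  Urban, Support: 185×150/376 = 73.8032
  Urban, Oppose: 185×135/376 = 66.4229
  Urban, Undecided: 185×91/376 = 44.7739
  Rural, Support: 191×150/376 = 76.1968
  Rural, Oppose: 191×135/376 = 68.5771
  Rural, Undecided: 191×91/376 = 46.2261
Contributions (O − E)²/E:
  (80 − 73.8032)²/73.8032 = 0.5203
  (67 − 66.4229)²/66.4229 = 0.0050
  (38 − 44.7739)²/44.7739 = 1.0248
  (70 − 76.1968)²/76.1968 = 0.5040
  (68 − 68.5771)²/68.5771 = 0.0049
  (53 − 46.2261)²/46.2261 = 0.9926
χ² = 0.5203 + 0.0050 + 1.0248 + 0.5040 + 0.0049 + 0.9926 = 3.052
df = (2−1)(3−1) = 2. Since 3.052 < 7.378, fail to reject the null hypothesis of independence at α = 0.025.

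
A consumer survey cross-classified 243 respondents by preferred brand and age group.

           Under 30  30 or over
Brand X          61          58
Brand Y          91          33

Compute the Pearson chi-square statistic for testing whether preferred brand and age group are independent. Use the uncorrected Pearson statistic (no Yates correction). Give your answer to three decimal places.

Row totals: 119, 124. Column totals: 152, 91. Grand total N = 243.
Expected counts (row total × column total / N):
  Brand X, Under 30: 119×152/243 = 74.4362
  Brand X, 30 or over: 119×91/243 = 44.5638
  Brand Y, Under 30: 124×152/243 = 77.5638
  Brand Y, 30 or over: 124×91/243 = 46.4362
Contributions (O − E)²/E:
  (61 − 74.4362)²/74.4362 = 2.4253
  (58 − 44.5638)²/44.5638 = 4.0511
  (91 − 77.5638)²/77.5638 = 2.3275
  (33 − 46.4362)²/46.4362 = 3.8877
χ² = 2.4253 + 4.0511 + 2.3275 + 3.8877 = 12.692

12.692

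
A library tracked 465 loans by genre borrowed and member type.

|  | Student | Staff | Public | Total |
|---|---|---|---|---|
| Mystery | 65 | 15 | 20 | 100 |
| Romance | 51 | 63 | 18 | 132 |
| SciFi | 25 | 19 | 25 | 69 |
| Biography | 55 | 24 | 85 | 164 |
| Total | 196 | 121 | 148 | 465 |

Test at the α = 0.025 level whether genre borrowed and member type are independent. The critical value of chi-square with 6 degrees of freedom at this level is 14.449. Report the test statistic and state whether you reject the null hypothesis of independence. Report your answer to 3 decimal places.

Grand total N = 465.
Expected counts (row total × column total / N):
  Mystery, Student: 100×196/465 = 42.15054
  Mystery, Staff: 100×121/465 = 26.02151
  Mystery, Public: 100×148/465 = 31.82796
  Romance, Student: 132×196/465 = 55.63871
  Romance, Staff: 132×121/465 = 34.34839
  Romance, Public: 132×148/465 = 42.01290
  SciFi, Student: 69×196/465 = 29.08387
  SciFi, Staff: 69×121/465 = 17.95484
  SciFi, Public: 69×148/465 = 21.96129
  Biography, Student: 164×196/465 = 69.12688
  Biography, Staff: 164×121/465 = 42.67527
  Biography, Public: 164×148/465 = 52.19785
Contributions (O − E)²/E:
  (65 − 42.15054)²/42.15054 = 12.3865
  (15 − 26.02151)²/26.02151 = 4.6682
  (20 − 31.82796)²/31.82796 = 4.3955
  (51 − 55.63871)²/55.63871 = 0.3867
  (63 − 34.34839)²/34.34839 = 23.8997
  (18 − 42.01290)²/42.01290 = 13.7248
  (25 − 29.08387)²/29.08387 = 0.5734
  (19 − 17.95484)²/17.95484 = 0.0608
  (25 − 21.96129)²/21.96129 = 0.4205
  (55 − 69.12688)²/69.12688 = 2.8870
  (24 − 42.67527)²/42.67527 = 8.1725
  (85 − 52.19785)²/52.19785 = 20.6135
χ² = 12.3865 + 4.6682 + 4.3955 + 0.3867 + 23.8997 + 13.7248 + 0.5734 + 0.0608 + 0.4205 + 2.8870 + 8.1725 + 20.6135 = 92.189
df = (4−1)(3−1) = 6. Since 92.189 > 14.449, reject the null hypothesis of independence at α = 0.025.

92.189; reject H₀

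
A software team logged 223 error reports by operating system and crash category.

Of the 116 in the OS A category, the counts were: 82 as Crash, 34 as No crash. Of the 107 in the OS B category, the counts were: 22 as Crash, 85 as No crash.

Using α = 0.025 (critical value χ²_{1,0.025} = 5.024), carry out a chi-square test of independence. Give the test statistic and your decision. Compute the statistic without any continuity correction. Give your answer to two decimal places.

56.20; reject H₀

Row totals: 116, 107. Column totals: 104, 119. Grand total N = 223.
Expected counts (row total × column total / N):
  OS A, Crash: 116×104/223 = 54.099
  OS A, No crash: 116×119/223 = 61.901
  OS B, Crash: 107×104/223 = 49.901
  OS B, No crash: 107×119/223 = 57.099
Contributions (O − E)²/E:
  (82 − 54.099)²/54.099 = 14.3897
  (34 − 61.901)²/61.901 = 12.5760
  (22 − 49.901)²/49.901 = 15.6002
  (85 − 57.099)²/57.099 = 13.6336
χ² = 14.3897 + 12.5760 + 15.6002 + 13.6336 = 56.20
df = (2−1)(2−1) = 1. Since 56.20 > 5.024, reject the null hypothesis of independence at α = 0.025.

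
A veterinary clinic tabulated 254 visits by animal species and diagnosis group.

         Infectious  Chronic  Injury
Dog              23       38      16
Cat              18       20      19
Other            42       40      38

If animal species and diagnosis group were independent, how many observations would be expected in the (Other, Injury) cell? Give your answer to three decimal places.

Row total (Other) = 120; column total (Injury) = 73; grand total N = 254.
Expected count = (row total × column total) / N = 120 × 73 / 254 = 34.488.

34.488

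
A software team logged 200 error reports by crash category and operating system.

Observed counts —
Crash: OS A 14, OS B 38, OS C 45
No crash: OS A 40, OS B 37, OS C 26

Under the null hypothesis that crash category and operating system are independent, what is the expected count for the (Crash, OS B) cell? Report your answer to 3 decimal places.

Row total (Crash) = 97; column total (OS B) = 75; grand total N = 200.
Expected count = (row total × column total) / N = 97 × 75 / 200 = 36.375.

36.375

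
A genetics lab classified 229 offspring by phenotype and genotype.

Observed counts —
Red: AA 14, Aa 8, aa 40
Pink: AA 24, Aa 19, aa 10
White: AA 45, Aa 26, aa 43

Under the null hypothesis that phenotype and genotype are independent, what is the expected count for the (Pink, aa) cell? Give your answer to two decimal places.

Row total (Pink) = 53; column total (aa) = 93; grand total N = 229.
Expected count = (row total × column total) / N = 53 × 93 / 229 = 21.52.

21.52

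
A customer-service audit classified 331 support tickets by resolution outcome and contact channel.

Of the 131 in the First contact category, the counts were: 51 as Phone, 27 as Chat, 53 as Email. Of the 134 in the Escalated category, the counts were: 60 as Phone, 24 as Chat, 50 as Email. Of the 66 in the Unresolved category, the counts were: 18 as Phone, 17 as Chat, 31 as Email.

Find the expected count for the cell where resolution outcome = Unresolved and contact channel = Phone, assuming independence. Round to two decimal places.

Row total (Unresolved) = 66; column total (Phone) = 129; grand total N = 331.
Expected count = (row total × column total) / N = 66 × 129 / 331 = 25.72.

25.72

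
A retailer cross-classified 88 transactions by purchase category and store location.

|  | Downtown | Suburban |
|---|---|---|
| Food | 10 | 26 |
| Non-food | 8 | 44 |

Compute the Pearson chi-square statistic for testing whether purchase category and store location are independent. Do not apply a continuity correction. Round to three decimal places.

Row totals: 36, 52. Column totals: 18, 70. Grand total N = 88.
Expected counts (row total × column total / N):
  Food, Downtown: 36×18/88 = 7.3636
  Food, Suburban: 36×70/88 = 28.6364
  Non-food, Downtown: 52×18/88 = 10.6364
  Non-food, Suburban: 52×70/88 = 41.3636
Contributions (O − E)²/E:
  (10 − 7.3636)²/7.3636 = 0.9439
  (26 − 28.6364)²/28.6364 = 0.2427
  (8 − 10.6364)²/10.6364 = 0.6535
  (44 − 41.3636)²/41.3636 = 0.1680
χ² = 0.9439 + 0.2427 + 0.6535 + 0.1680 = 2.008

2.008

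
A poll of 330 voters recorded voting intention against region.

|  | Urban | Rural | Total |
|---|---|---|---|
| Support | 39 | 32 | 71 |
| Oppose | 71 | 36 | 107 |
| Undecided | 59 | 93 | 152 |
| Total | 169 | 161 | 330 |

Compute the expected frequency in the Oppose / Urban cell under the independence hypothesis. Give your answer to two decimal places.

Row total (Oppose) = 107; column total (Urban) = 169; grand total N = 330.
Expected count = (row total × column total) / N = 107 × 169 / 330 = 54.80.

54.80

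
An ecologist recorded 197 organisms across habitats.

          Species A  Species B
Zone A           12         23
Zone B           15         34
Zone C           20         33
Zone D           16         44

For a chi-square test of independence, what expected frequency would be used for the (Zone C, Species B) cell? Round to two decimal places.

36.05

Row total (Zone C) = 53; column total (Species B) = 134; grand total N = 197.
Expected count = (row total × column total) / N = 53 × 134 / 197 = 36.05.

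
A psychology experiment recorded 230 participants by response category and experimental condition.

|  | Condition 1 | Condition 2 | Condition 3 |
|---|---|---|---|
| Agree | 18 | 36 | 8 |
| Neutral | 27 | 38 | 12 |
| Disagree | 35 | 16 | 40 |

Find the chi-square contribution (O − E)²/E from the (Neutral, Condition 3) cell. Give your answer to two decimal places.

3.26

Row total (Neutral) = 77; column total (Condition 3) = 60; N = 230.
Expected count E = 77 × 60 / 230 = 20.087.
Contribution = (O − E)²/E = (12 − 20.087)² / 20.087 = 3.26.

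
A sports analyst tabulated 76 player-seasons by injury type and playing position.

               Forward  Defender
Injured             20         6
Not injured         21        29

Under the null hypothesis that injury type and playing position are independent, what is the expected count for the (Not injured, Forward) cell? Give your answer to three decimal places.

26.974

Row total (Not injured) = 50; column total (Forward) = 41; grand total N = 76.
Expected count = (row total × column total) / N = 50 × 41 / 76 = 26.974.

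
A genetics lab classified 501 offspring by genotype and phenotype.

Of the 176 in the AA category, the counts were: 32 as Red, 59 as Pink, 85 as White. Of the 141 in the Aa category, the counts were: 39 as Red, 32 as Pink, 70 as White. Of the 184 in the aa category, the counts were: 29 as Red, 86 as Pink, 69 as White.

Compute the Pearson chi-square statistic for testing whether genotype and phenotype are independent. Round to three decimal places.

Row totals: 176, 141, 184. Column totals: 100, 177, 224. Grand total N = 501.
Expected counts (row total × column total / N):
  AA, Red: 176×100/501 = 35.12974
  AA, Pink: 176×177/501 = 62.17964
  AA, White: 176×224/501 = 78.69062
  Aa, Red: 141×100/501 = 28.14371
  Aa, Pink: 141×177/501 = 49.81437
  Aa, White: 141×224/501 = 63.04192
  aa, Red: 184×100/501 = 36.72655
  aa, Pink: 184×177/501 = 65.00599
  aa, White: 184×224/501 = 82.26747
Contributions (O − E)²/E:
  (32 − 35.12974)²/35.12974 = 0.2788
  (59 − 62.17964)²/62.17964 = 0.1626
  (85 − 78.69062)²/78.69062 = 0.5059
  (39 − 28.14371)²/28.14371 = 4.1878
  (32 − 49.81437)²/49.81437 = 6.3707
  (70 − 63.04192)²/63.04192 = 0.7680
  (29 − 36.72655)²/36.72655 = 1.6255
  (86 − 65.00599)²/65.00599 = 6.7801
  (69 − 82.26747)²/82.26747 = 2.1397
χ² = 0.2788 + 0.1626 + 0.5059 + 4.1878 + 6.3707 + 0.7680 + 1.6255 + 6.7801 + 2.1397 = 22.819

22.819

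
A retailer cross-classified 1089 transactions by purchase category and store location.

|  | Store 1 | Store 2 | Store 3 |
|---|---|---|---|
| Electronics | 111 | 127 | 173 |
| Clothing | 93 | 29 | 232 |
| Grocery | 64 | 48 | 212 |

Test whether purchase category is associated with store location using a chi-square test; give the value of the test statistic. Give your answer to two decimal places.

85.31

Row totals: 411, 354, 324. Column totals: 268, 204, 617. Grand total N = 1089.
Expected counts (row total × column total / N):
  Electronics, Store 1: 411×268/1089 = 101.146
  Electronics, Store 2: 411×204/1089 = 76.992
  Electronics, Store 3: 411×617/1089 = 232.862
  Clothing, Store 1: 354×268/1089 = 87.118
  Clothing, Store 2: 354×204/1089 = 66.314
  Clothing, Store 3: 354×617/1089 = 200.567
  Grocery, Store 1: 324×268/1089 = 79.736
  Grocery, Store 2: 324×204/1089 = 60.694
  Grocery, Store 3: 324×617/1089 = 183.570
Contributions (O − E)²/E:
  (111 − 101.146)²/101.146 = 0.9600
  (127 − 76.992)²/76.992 = 32.4813
  (173 − 232.862)²/232.862 = 15.3888
  (93 − 87.118)²/87.118 = 0.3971
  (29 − 66.314)²/66.314 = 20.9961
  (232 − 200.567)²/200.567 = 4.9262
  (64 − 79.736)²/79.736 = 3.1055
  (48 − 60.694)²/60.694 = 2.6549
  (212 − 183.570)²/183.570 = 4.4030
χ² = 0.9600 + 32.4813 + 15.3888 + 0.3971 + 20.9961 + 4.9262 + 3.1055 + 2.6549 + 4.4030 = 85.31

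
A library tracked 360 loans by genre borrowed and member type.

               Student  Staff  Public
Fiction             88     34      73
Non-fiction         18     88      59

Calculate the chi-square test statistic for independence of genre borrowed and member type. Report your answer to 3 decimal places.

69.596

Row totals: 195, 165. Column totals: 106, 122, 132. Grand total N = 360.
Expected counts (row total × column total / N):
  Fiction, Student: 195×106/360 = 57.4167
  Fiction, Staff: 195×122/360 = 66.0833
  Fiction, Public: 195×132/360 = 71.5000
  Non-fiction, Student: 165×106/360 = 48.5833
  Non-fiction, Staff: 165×122/360 = 55.9167
  Non-fiction, Public: 165×132/360 = 60.5000
Contributions (O − E)²/E:
  (88 − 57.4167)²/57.4167 = 16.2904
  (34 − 66.0833)²/66.0833 = 15.5764
  (73 − 71.5000)²/71.5000 = 0.0315
  (18 − 48.5833)²/48.5833 = 19.2523
  (88 − 55.9167)²/55.9167 = 18.4084
  (59 − 60.5000)²/60.5000 = 0.0372
χ² = 16.2904 + 15.5764 + 0.0315 + 19.2523 + 18.4084 + 0.0372 = 69.596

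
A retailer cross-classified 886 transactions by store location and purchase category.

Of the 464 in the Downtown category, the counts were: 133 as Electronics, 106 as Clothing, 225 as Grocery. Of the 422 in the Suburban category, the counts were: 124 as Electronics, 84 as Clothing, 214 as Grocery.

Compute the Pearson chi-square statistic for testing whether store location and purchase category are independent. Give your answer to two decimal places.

1.15

Row totals: 464, 422. Column totals: 257, 190, 439. Grand total N = 886.
Expected counts (row total × column total / N):
  Downtown, Electronics: 464×257/886 = 134.591
  Downtown, Clothing: 464×190/886 = 99.503
  Downtown, Grocery: 464×439/886 = 229.905
  Suburban, Electronics: 422×257/886 = 122.409
  Suburban, Clothing: 422×190/886 = 90.497
  Suburban, Grocery: 422×439/886 = 209.095
Contributions (O − E)²/E:
  (133 − 134.591)²/134.591 = 0.0188
  (106 − 99.503)²/99.503 = 0.4242
  (225 − 229.905)²/229.905 = 0.1046
  (124 − 122.409)²/122.409 = 0.0207
  (84 − 90.497)²/90.497 = 0.4664
  (214 − 209.095)²/209.095 = 0.1151
χ² = 0.0188 + 0.4242 + 0.1046 + 0.0207 + 0.4664 + 0.1151 = 1.15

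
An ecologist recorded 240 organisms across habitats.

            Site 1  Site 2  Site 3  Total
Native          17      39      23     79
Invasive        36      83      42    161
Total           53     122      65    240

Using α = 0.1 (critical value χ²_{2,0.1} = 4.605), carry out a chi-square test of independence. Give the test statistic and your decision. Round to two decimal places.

0.25; fail to reject H₀

Grand total N = 240.
Expected counts (row total × column total / N):
  Native, Site 1: 79×53/240 = 17.446
  Native, Site 2: 79×122/240 = 40.158
  Native, Site 3: 79×65/240 = 21.396
  Invasive, Site 1: 161×53/240 = 35.554
  Invasive, Site 2: 161×122/240 = 81.842
  Invasive, Site 3: 161×65/240 = 43.604
Contributions (O − E)²/E:
  (17 − 17.446)²/17.446 = 0.0114
  (39 − 40.158)²/40.158 = 0.0334
  (23 − 21.396)²/21.396 = 0.1202
  (36 − 35.554)²/35.554 = 0.0056
  (83 − 81.842)²/81.842 = 0.0164
  (42 − 43.604)²/43.604 = 0.0590
χ² = 0.0114 + 0.0334 + 0.1202 + 0.0056 + 0.0164 + 0.0590 = 0.25
df = (2−1)(3−1) = 2. Since 0.25 < 4.605, fail to reject the null hypothesis of independence at α = 0.1.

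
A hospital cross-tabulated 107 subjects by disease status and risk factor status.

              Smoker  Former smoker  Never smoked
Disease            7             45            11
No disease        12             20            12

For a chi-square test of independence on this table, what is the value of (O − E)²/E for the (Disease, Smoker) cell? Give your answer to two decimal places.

1.57

Row total (Disease) = 63; column total (Smoker) = 19; N = 107.
Expected count E = 63 × 19 / 107 = 11.187.
Contribution = (O − E)²/E = (7 − 11.187)² / 11.187 = 1.57.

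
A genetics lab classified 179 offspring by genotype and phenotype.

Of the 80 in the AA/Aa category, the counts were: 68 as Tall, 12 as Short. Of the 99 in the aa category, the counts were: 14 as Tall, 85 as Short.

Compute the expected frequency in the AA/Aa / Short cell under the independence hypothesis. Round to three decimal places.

Row total (AA/Aa) = 80; column total (Short) = 97; grand total N = 179.
Expected count = (row total × column total) / N = 80 × 97 / 179 = 43.352.

43.352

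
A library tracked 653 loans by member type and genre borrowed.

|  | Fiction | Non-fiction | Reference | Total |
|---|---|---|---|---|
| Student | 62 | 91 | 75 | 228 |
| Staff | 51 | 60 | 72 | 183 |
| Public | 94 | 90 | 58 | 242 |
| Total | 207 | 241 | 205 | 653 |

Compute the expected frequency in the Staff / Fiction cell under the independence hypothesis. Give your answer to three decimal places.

Row total (Staff) = 183; column total (Fiction) = 207; grand total N = 653.
Expected count = (row total × column total) / N = 183 × 207 / 653 = 58.011.

58.011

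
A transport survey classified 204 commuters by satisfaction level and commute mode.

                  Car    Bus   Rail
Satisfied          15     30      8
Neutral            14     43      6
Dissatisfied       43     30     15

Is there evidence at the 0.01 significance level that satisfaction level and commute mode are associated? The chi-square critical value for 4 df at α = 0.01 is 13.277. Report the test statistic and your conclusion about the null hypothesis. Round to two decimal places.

18.89; reject H₀

Row totals: 53, 63, 88. Column totals: 72, 103, 29. Grand total N = 204.
Expected counts (row total × column total / N):
  Satisfied, Car: 53×72/204 = 18.706
  Satisfied, Bus: 53×103/204 = 26.760
  Satisfied, Rail: 53×29/204 = 7.534
  Neutral, Car: 63×72/204 = 22.235
  Neutral, Bus: 63×103/204 = 31.809
  Neutral, Rail: 63×29/204 = 8.956
  Dissatisfied, Car: 88×72/204 = 31.059
  Dissatisfied, Bus: 88×103/204 = 44.431
  Dissatisfied, Rail: 88×29/204 = 12.510
Contributions (O − E)²/E:
  (15 − 18.706)²/18.706 = 0.7342
  (30 − 26.760)²/26.760 = 0.3923
  (8 − 7.534)²/7.534 = 0.0288
  (14 − 22.235)²/22.235 = 3.0499
  (43 − 31.809)²/31.809 = 3.9372
  (6 − 8.956)²/8.956 = 0.9757
  (43 − 31.059)²/31.059 = 4.5909
  (30 − 44.431)²/44.431 = 4.6871
  (15 − 12.510)²/12.510 = 0.4956
χ² = 0.7342 + 0.3923 + 0.0288 + 3.0499 + 3.9372 + 0.9757 + 4.5909 + 4.6871 + 0.4956 = 18.89
df = (3−1)(3−1) = 4. Since 18.89 > 13.277, reject the null hypothesis of independence at α = 0.01.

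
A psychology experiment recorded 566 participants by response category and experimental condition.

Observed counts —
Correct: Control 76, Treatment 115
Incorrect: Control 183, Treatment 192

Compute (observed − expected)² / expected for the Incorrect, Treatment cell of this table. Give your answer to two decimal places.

0.64

Row total (Incorrect) = 375; column total (Treatment) = 307; N = 566.
Expected count E = 375 × 307 / 566 = 203.401.
Contribution = (O − E)²/E = (192 − 203.401)² / 203.401 = 0.64.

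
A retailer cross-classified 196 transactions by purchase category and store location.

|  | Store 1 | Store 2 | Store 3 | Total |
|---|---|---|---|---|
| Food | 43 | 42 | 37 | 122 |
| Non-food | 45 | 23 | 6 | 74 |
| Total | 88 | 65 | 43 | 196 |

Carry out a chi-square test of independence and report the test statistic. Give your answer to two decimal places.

Grand total N = 196.
Expected counts (row total × column total / N):
  Food, Store 1: 122×88/196 = 54.776
  Food, Store 2: 122×65/196 = 40.459
  Food, Store 3: 122×43/196 = 26.765
  Non-food, Store 1: 74×88/196 = 33.224
  Non-food, Store 2: 74×65/196 = 24.541
  Non-food, Store 3: 74×43/196 = 16.235
Contributions (O − E)²/E:
  (43 − 54.776)²/54.776 = 2.5317
  (42 − 40.459)²/40.459 = 0.0587
  (37 − 26.765)²/26.765 = 3.9139
  (45 − 33.224)²/33.224 = 4.1739
  (23 − 24.541)²/24.541 = 0.0968
  (6 − 16.235)²/16.235 = 6.4524
χ² = 2.5317 + 0.0587 + 3.9139 + 4.1739 + 0.0968 + 6.4524 = 17.23

17.23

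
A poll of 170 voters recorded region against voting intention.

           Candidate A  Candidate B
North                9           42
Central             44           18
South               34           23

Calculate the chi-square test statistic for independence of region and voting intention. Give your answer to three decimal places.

34.304

Row totals: 51, 62, 57. Column totals: 87, 83. Grand total N = 170.
Expected counts (row total × column total / N):
  North, Candidate A: 51×87/170 = 26.1000
  North, Candidate B: 51×83/170 = 24.9000
  Central, Candidate A: 62×87/170 = 31.7294
  Central, Candidate B: 62×83/170 = 30.2706
  South, Candidate A: 57×87/170 = 29.1706
  South, Candidate B: 57×83/170 = 27.8294
Contributions (O − E)²/E:
  (9 − 26.1000)²/26.1000 = 11.2034
  (42 − 24.9000)²/24.9000 = 11.7434
  (44 − 31.7294)²/31.7294 = 4.7454
  (18 − 30.2706)²/30.2706 = 4.9741
  (34 − 29.1706)²/29.1706 = 0.7995
  (23 − 27.8294)²/27.8294 = 0.8381
χ² = 11.2034 + 11.7434 + 4.7454 + 4.9741 + 0.7995 + 0.8381 = 34.304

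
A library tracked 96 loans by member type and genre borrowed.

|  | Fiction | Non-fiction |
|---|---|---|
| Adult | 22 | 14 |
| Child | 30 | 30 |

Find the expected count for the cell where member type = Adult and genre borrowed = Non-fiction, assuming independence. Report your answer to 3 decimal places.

Row total (Adult) = 36; column total (Non-fiction) = 44; grand total N = 96.
Expected count = (row total × column total) / N = 36 × 44 / 96 = 16.500.

16.500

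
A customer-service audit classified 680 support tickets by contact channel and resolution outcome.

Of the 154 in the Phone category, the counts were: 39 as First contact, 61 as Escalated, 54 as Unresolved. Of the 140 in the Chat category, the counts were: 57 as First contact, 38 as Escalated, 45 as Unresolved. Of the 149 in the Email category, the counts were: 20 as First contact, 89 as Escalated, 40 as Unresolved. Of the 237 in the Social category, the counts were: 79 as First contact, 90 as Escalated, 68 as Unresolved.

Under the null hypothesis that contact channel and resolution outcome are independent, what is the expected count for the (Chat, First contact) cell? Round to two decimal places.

Row total (Chat) = 140; column total (First contact) = 195; grand total N = 680.
Expected count = (row total × column total) / N = 140 × 195 / 680 = 40.15.

40.15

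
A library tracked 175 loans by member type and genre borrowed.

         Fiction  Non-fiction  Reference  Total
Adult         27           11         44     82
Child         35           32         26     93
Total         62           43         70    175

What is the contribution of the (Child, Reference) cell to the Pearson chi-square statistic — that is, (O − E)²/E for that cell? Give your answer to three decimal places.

Row total (Child) = 93; column total (Reference) = 70; N = 175.
Expected count E = 93 × 70 / 175 = 37.2000.
Contribution = (O − E)²/E = (26 − 37.2000)² / 37.2000 = 3.372.

3.372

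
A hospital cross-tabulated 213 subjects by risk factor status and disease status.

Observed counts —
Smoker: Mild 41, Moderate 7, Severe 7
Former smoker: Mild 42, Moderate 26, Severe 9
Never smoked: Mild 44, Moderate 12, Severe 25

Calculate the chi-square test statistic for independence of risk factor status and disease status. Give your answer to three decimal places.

21.135

Row totals: 55, 77, 81. Column totals: 127, 45, 41. Grand total N = 213.
Expected counts (row total × column total / N):
  Smoker, Mild: 55×127/213 = 32.79343
  Smoker, Moderate: 55×45/213 = 11.61972
  Smoker, Severe: 55×41/213 = 10.58685
  Former smoker, Mild: 77×127/213 = 45.91080
  Former smoker, Moderate: 77×45/213 = 16.26761
  Former smoker, Severe: 77×41/213 = 14.82160
  Never smoked, Mild: 81×127/213 = 48.29577
  Never smoked, Moderate: 81×45/213 = 17.11268
  Never smoked, Severe: 81×41/213 = 15.59155
Contributions (O − E)²/E:
  (41 − 32.79343)²/32.79343 = 2.0537
  (7 − 11.61972)²/11.61972 = 1.8367
  (7 − 10.58685)²/10.58685 = 1.2152
  (42 − 45.91080)²/45.91080 = 0.3331
  (26 − 16.26761)²/16.26761 = 5.8226
  (9 − 14.82160)²/14.82160 = 2.2866
  (44 − 48.29577)²/48.29577 = 0.3821
  (12 − 17.11268)²/17.11268 = 1.5275
  (25 − 15.59155)²/15.59155 = 5.6774
χ² = 2.0537 + 1.8367 + 1.2152 + 0.3331 + 5.8226 + 2.2866 + 0.3821 + 1.5275 + 5.6774 = 21.135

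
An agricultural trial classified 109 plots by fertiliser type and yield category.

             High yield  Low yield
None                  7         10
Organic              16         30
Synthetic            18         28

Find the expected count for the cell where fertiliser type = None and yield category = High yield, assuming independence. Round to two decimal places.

Row total (None) = 17; column total (High yield) = 41; grand total N = 109.
Expected count = (row total × column total) / N = 17 × 41 / 109 = 6.39.

6.39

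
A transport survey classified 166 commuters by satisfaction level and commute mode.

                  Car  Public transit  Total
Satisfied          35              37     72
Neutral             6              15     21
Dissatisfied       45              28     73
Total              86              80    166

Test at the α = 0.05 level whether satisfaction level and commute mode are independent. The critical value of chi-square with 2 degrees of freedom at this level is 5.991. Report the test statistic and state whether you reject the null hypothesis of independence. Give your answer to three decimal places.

7.665; reject H₀

Grand total N = 166.
Expected counts (row total × column total / N):
  Satisfied, Car: 72×86/166 = 37.3012
  Satisfied, Public transit: 72×80/166 = 34.6988
  Neutral, Car: 21×86/166 = 10.8795
  Neutral, Public transit: 21×80/166 = 10.1205
  Dissatisfied, Car: 73×86/166 = 37.8193
  Dissatisfied, Public transit: 73×80/166 = 35.1807
Contributions (O − E)²/E:
  (35 − 37.3012)²/37.3012 = 0.1420
  (37 − 34.6988)²/34.6988 = 0.1526
  (6 − 10.8795)²/10.8795 = 2.1885
  (15 − 10.1205)²/10.1205 = 2.3526
  (45 − 37.8193)²/37.8193 = 1.3634
  (28 − 35.1807)²/35.1807 = 1.4656
χ² = 0.1420 + 0.1526 + 2.1885 + 2.3526 + 1.3634 + 1.4656 = 7.665
df = (3−1)(2−1) = 2. Since 7.665 > 5.991, reject the null hypothesis of independence at α = 0.05.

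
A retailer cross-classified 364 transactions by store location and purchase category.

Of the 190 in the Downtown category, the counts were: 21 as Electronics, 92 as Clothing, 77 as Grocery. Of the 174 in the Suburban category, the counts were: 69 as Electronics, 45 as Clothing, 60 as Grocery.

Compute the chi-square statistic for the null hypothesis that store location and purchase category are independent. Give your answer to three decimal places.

Row totals: 190, 174. Column totals: 90, 137, 137. Grand total N = 364.
Expected counts (row total × column total / N):
  Downtown, Electronics: 190×90/364 = 46.9780
  Downtown, Clothing: 190×137/364 = 71.5110
  Downtown, Grocery: 190×137/364 = 71.5110
  Suburban, Electronics: 174×90/364 = 43.0220
  Suburban, Clothing: 174×137/364 = 65.4890
  Suburban, Grocery: 174×137/364 = 65.4890
Contributions (O − E)²/E:
  (21 − 46.9780)²/46.9780 = 14.3654
  (92 − 71.5110)²/71.5110 = 5.8704
  (77 − 71.5110)²/71.5110 = 0.4213
  (69 − 43.0220)²/43.0220 = 15.6863
  (45 − 65.4890)²/65.4890 = 6.4102
  (60 − 65.4890)²/65.4890 = 0.4601
χ² = 14.3654 + 5.8704 + 0.4213 + 15.6863 + 6.4102 + 0.4601 = 43.214

43.214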